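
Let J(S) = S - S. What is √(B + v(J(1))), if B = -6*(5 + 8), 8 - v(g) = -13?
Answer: I*√57 ≈ 7.5498*I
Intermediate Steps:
J(S) = 0
v(g) = 21 (v(g) = 8 - 1*(-13) = 8 + 13 = 21)
B = -78 (B = -6*13 = -78)
√(B + v(J(1))) = √(-78 + 21) = √(-57) = I*√57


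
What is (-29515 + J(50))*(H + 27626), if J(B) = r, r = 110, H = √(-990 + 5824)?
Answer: -812342530 - 29405*√4834 ≈ -8.1439e+8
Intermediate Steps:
H = √4834 ≈ 69.527
J(B) = 110
(-29515 + J(50))*(H + 27626) = (-29515 + 110)*(√4834 + 27626) = -29405*(27626 + √4834) = -812342530 - 29405*√4834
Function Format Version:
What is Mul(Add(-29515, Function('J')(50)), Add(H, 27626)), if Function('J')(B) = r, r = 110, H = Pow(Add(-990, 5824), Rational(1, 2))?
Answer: Add(-812342530, Mul(-29405, Pow(4834, Rational(1, 2)))) ≈ -8.1439e+8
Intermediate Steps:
H = Pow(4834, Rational(1, 2)) ≈ 69.527
Function('J')(B) = 110
Mul(Add(-29515, Function('J')(50)), Add(H, 27626)) = Mul(Add(-29515, 110), Add(Pow(4834, Rational(1, 2)), 27626)) = Mul(-29405, Add(27626, Pow(4834, Rational(1, 2)))) = Add(-812342530, Mul(-29405, Pow(4834, Rational(1, 2))))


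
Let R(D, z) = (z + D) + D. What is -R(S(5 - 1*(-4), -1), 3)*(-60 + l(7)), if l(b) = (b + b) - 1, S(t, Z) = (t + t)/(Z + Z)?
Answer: -705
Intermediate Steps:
S(t, Z) = t/Z (S(t, Z) = (2*t)/((2*Z)) = (2*t)*(1/(2*Z)) = t/Z)
R(D, z) = z + 2*D (R(D, z) = (D + z) + D = z + 2*D)
l(b) = -1 + 2*b (l(b) = 2*b - 1 = -1 + 2*b)
-R(S(5 - 1*(-4), -1), 3)*(-60 + l(7)) = -(3 + 2*((5 - 1*(-4))/(-1)))*(-60 + (-1 + 2*7)) = -(3 + 2*((5 + 4)*(-1)))*(-60 + (-1 + 14)) = -(3 + 2*(9*(-1)))*(-60 + 13) = -(3 + 2*(-9))*(-47) = -(3 - 18)*(-47) = -(-15)*(-47) = -1*705 = -705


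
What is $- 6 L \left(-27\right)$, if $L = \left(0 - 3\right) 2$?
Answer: $-972$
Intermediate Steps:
$L = -6$ ($L = \left(0 - 3\right) 2 = \left(-3\right) 2 = -6$)
$- 6 L \left(-27\right) = \left(-6\right) \left(-6\right) \left(-27\right) = 36 \left(-27\right) = -972$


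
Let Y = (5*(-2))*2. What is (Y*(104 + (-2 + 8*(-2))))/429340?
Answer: -86/21467 ≈ -0.0040061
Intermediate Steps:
Y = -20 (Y = -10*2 = -20)
(Y*(104 + (-2 + 8*(-2))))/429340 = -20*(104 + (-2 + 8*(-2)))/429340 = -20*(104 + (-2 - 16))*(1/429340) = -20*(104 - 18)*(1/429340) = -20*86*(1/429340) = -1720*1/429340 = -86/21467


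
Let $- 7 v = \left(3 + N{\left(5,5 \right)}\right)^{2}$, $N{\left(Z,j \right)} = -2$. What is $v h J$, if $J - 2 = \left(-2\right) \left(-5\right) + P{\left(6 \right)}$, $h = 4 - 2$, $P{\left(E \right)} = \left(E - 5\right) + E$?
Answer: $- \frac{38}{7} \approx -5.4286$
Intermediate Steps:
$v = - \frac{1}{7}$ ($v = - \frac{\left(3 - 2\right)^{2}}{7} = - \frac{1^{2}}{7} = \left(- \frac{1}{7}\right) 1 = - \frac{1}{7} \approx -0.14286$)
$P{\left(E \right)} = -5 + 2 E$ ($P{\left(E \right)} = \left(-5 + E\right) + E = -5 + 2 E$)
$h = 2$ ($h = 4 - 2 = 2$)
$J = 19$ ($J = 2 + \left(\left(-2\right) \left(-5\right) + \left(-5 + 2 \cdot 6\right)\right) = 2 + \left(10 + \left(-5 + 12\right)\right) = 2 + \left(10 + 7\right) = 2 + 17 = 19$)
$v h J = \left(- \frac{1}{7}\right) 2 \cdot 19 = \left(- \frac{2}{7}\right) 19 = - \frac{38}{7}$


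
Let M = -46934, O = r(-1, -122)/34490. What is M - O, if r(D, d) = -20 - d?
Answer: -809376881/17245 ≈ -46934.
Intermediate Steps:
O = 51/17245 (O = (-20 - 1*(-122))/34490 = (-20 + 122)*(1/34490) = 102*(1/34490) = 51/17245 ≈ 0.0029574)
M - O = -46934 - 1*51/17245 = -46934 - 51/17245 = -809376881/17245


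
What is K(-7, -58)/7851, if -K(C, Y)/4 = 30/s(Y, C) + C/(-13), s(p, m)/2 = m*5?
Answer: -40/714441 ≈ -5.5988e-5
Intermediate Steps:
s(p, m) = 10*m (s(p, m) = 2*(m*5) = 2*(5*m) = 10*m)
K(C, Y) = -12/C + 4*C/13 (K(C, Y) = -4*(30/((10*C)) + C/(-13)) = -4*(30*(1/(10*C)) + C*(-1/13)) = -4*(3/C - C/13) = -12/C + 4*C/13)
K(-7, -58)/7851 = (-12/(-7) + (4/13)*(-7))/7851 = (-12*(-⅐) - 28/13)*(1/7851) = (12/7 - 28/13)*(1/7851) = -40/91*1/7851 = -40/714441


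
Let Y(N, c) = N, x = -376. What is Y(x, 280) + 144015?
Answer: 143639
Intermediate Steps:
Y(x, 280) + 144015 = -376 + 144015 = 143639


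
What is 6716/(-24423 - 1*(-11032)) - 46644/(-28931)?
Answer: 61472744/55345003 ≈ 1.1107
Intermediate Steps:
6716/(-24423 - 1*(-11032)) - 46644/(-28931) = 6716/(-24423 + 11032) - 46644*(-1/28931) = 6716/(-13391) + 46644/28931 = 6716*(-1/13391) + 46644/28931 = -6716/13391 + 46644/28931 = 61472744/55345003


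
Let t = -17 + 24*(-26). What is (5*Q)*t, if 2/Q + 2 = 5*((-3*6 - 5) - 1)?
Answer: 3205/61 ≈ 52.541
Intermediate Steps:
t = -641 (t = -17 - 624 = -641)
Q = -1/61 (Q = 2/(-2 + 5*((-3*6 - 5) - 1)) = 2/(-2 + 5*((-18 - 5) - 1)) = 2/(-2 + 5*(-23 - 1)) = 2/(-2 + 5*(-24)) = 2/(-2 - 120) = 2/(-122) = 2*(-1/122) = -1/61 ≈ -0.016393)
(5*Q)*t = (5*(-1/61))*(-641) = -5/61*(-641) = 3205/61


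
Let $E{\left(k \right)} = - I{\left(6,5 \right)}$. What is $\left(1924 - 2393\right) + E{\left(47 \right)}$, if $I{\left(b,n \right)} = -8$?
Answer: $-461$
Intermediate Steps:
$E{\left(k \right)} = 8$ ($E{\left(k \right)} = \left(-1\right) \left(-8\right) = 8$)
$\left(1924 - 2393\right) + E{\left(47 \right)} = \left(1924 - 2393\right) + 8 = -469 + 8 = -461$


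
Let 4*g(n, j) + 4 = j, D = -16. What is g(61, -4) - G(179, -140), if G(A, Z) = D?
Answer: 14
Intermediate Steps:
G(A, Z) = -16
g(n, j) = -1 + j/4
g(61, -4) - G(179, -140) = (-1 + (¼)*(-4)) - 1*(-16) = (-1 - 1) + 16 = -2 + 16 = 14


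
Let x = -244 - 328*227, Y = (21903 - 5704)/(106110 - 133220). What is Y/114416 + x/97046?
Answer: -115853679360077/150509503168480 ≈ -0.76974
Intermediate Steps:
Y = -16199/27110 (Y = 16199/(-27110) = 16199*(-1/27110) = -16199/27110 ≈ -0.59753)
x = -74700 (x = -244 - 74456 = -74700)
Y/114416 + x/97046 = -16199/27110/114416 - 74700/97046 = -16199/27110*1/114416 - 74700*1/97046 = -16199/3101817760 - 37350/48523 = -115853679360077/150509503168480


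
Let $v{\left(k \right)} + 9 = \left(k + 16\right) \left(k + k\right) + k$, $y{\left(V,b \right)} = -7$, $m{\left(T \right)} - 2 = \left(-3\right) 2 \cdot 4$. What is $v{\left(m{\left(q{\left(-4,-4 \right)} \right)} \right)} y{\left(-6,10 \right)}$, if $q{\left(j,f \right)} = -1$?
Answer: $-1631$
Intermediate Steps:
$m{\left(T \right)} = -22$ ($m{\left(T \right)} = 2 + \left(-3\right) 2 \cdot 4 = 2 - 24 = -22$)
$v{\left(k \right)} = -9 + k + 2 k \left(16 + k\right)$ ($v{\left(k \right)} = -9 + \left(\left(k + 16\right) \left(k + k\right) + k\right) = -9 + \left(\left(16 + k\right) 2 k + k\right) = -9 + \left(2 k \left(16 + k\right) + k\right) = -9 + \left(k + 2 k \left(16 + k\right)\right) = -9 + k + 2 k \left(16 + k\right)$)
$v{\left(m{\left(q{\left(-4,-4 \right)} \right)} \right)} y{\left(-6,10 \right)} = \left(-9 + 2 \left(-22\right)^{2} + 33 \left(-22\right)\right) \left(-7\right) = \left(-9 + 2 \cdot 484 - 726\right) \left(-7\right) = \left(-9 + 968 - 726\right) \left(-7\right) = 233 \left(-7\right) = -1631$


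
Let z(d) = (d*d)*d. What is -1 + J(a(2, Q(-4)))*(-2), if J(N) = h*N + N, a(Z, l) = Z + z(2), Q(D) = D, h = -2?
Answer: 19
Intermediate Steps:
z(d) = d³ (z(d) = d²*d = d³)
a(Z, l) = 8 + Z (a(Z, l) = Z + 2³ = Z + 8 = 8 + Z)
J(N) = -N (J(N) = -2*N + N = -N)
-1 + J(a(2, Q(-4)))*(-2) = -1 - (8 + 2)*(-2) = -1 - 1*10*(-2) = -1 - 10*(-2) = -1 + 20 = 19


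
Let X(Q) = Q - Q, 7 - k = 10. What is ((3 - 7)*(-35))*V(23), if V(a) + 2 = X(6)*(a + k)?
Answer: -280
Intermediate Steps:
k = -3 (k = 7 - 1*10 = 7 - 10 = -3)
X(Q) = 0
V(a) = -2 (V(a) = -2 + 0*(a - 3) = -2 + 0*(-3 + a) = -2 + 0 = -2)
((3 - 7)*(-35))*V(23) = ((3 - 7)*(-35))*(-2) = -4*(-35)*(-2) = 140*(-2) = -280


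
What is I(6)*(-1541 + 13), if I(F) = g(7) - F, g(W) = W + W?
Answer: -12224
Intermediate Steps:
g(W) = 2*W
I(F) = 14 - F (I(F) = 2*7 - F = 14 - F)
I(6)*(-1541 + 13) = (14 - 1*6)*(-1541 + 13) = (14 - 6)*(-1528) = 8*(-1528) = -12224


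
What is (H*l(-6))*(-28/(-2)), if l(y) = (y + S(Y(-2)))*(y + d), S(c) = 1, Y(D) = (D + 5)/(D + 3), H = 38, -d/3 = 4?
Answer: 47880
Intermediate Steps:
d = -12 (d = -3*4 = -12)
Y(D) = (5 + D)/(3 + D)
l(y) = (1 + y)*(-12 + y) (l(y) = (y + 1)*(y - 12) = (1 + y)*(-12 + y))
(H*l(-6))*(-28/(-2)) = (38*(-12 + (-6)² - 11*(-6)))*(-28/(-2)) = (38*(-12 + 36 + 66))*(-28*(-½)) = (38*90)*14 = 3420*14 = 47880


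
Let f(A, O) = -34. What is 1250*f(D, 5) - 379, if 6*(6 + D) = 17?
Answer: -42879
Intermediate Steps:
D = -19/6 (D = -6 + (⅙)*17 = -6 + 17/6 = -19/6 ≈ -3.1667)
1250*f(D, 5) - 379 = 1250*(-34) - 379 = -42500 - 379 = -42879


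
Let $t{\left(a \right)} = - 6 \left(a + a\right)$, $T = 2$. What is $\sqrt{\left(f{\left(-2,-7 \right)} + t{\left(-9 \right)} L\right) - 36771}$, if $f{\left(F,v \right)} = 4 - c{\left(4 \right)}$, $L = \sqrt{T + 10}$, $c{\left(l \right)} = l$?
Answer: $\sqrt{-36771 + 216 \sqrt{3}} \approx 190.78 i$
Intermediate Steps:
$L = 2 \sqrt{3}$ ($L = \sqrt{2 + 10} = \sqrt{12} = 2 \sqrt{3} \approx 3.4641$)
$f{\left(F,v \right)} = 0$ ($f{\left(F,v \right)} = 4 - 4 = 0$)
$t{\left(a \right)} = - 12 a$ ($t{\left(a \right)} = - 6 \cdot 2 a = - 12 a$)
$\sqrt{\left(f{\left(-2,-7 \right)} + t{\left(-9 \right)} L\right) - 36771} = \sqrt{\left(0 + \left(-12\right) \left(-9\right) 2 \sqrt{3}\right) - 36771} = \sqrt{\left(0 + 108 \cdot 2 \sqrt{3}\right) - 36771} = \sqrt{\left(0 + 216 \sqrt{3}\right) - 36771} = \sqrt{216 \sqrt{3} - 36771} = \sqrt{-36771 + 216 \sqrt{3}}$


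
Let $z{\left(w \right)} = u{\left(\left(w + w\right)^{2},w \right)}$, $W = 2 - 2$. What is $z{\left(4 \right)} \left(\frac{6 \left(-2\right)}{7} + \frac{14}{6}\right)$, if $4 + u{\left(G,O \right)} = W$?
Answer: $- \frac{52}{21} \approx -2.4762$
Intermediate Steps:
$W = 0$ ($W = 2 - 2 = 0$)
$u{\left(G,O \right)} = -4$ ($u{\left(G,O \right)} = -4 + 0 = -4$)
$z{\left(w \right)} = -4$
$z{\left(4 \right)} \left(\frac{6 \left(-2\right)}{7} + \frac{14}{6}\right) = - 4 \left(\frac{6 \left(-2\right)}{7} + \frac{14}{6}\right) = - 4 \left(\left(-12\right) \frac{1}{7} + 14 \cdot \frac{1}{6}\right) = - 4 \left(- \frac{12}{7} + \frac{7}{3}\right) = \left(-4\right) \frac{13}{21} = - \frac{52}{21}$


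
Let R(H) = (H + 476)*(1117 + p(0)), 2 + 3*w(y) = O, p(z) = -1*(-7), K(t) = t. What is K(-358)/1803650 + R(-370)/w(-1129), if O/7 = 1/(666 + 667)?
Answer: -429680704638161/2397952675 ≈ -1.7919e+5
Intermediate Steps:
p(z) = 7
O = 7/1333 (O = 7/(666 + 667) = 7/1333 ≈ 0.0052513)
w(y) = -2659/3999 (w(y) = -⅔ + (⅓)*(7/1333) = -⅔ + 7/3999 = -2659/3999)
R(H) = 535024 + 1124*H (R(H) = (H + 476)*(1117 + 7) = (476 + H)*1124 = 535024 + 1124*H)
K(-358)/1803650 + R(-370)/w(-1129) = -358/1803650 + (535024 + 1124*(-370))/(-2659/3999) = -358*1/1803650 + (535024 - 415880)*(-3999/2659) = -179/901825 + 119144*(-3999/2659) = -179/901825 - 476456856/2659 = -429680704638161/2397952675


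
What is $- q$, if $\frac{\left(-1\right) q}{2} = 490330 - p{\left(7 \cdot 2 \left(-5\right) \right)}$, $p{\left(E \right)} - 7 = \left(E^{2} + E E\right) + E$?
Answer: $961186$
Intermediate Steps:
$p{\left(E \right)} = 7 + E + 2 E^{2}$ ($p{\left(E \right)} = 7 + \left(\left(E^{2} + E E\right) + E\right) = 7 + \left(\left(E^{2} + E^{2}\right) + E\right) = 7 + \left(2 E^{2} + E\right) = 7 + \left(E + 2 E^{2}\right) = 7 + E + 2 E^{2}$)
$q = -961186$ ($q = - 2 \left(490330 - \left(7 + 7 \cdot 2 \left(-5\right) + 2 \left(7 \cdot 2 \left(-5\right)\right)^{2}\right)\right) = - 2 \left(490330 - \left(7 + 14 \left(-5\right) + 2 \left(14 \left(-5\right)\right)^{2}\right)\right) = - 2 \left(490330 - \left(7 - 70 + 2 \left(-70\right)^{2}\right)\right) = - 2 \left(490330 - \left(7 - 70 + 2 \cdot 4900\right)\right) = - 2 \left(490330 - \left(7 - 70 + 9800\right)\right) = - 2 \left(490330 - 9737\right) = \left(-2\right) 480593 = -961186$)
$- q = \left(-1\right) \left(-961186\right) = 961186$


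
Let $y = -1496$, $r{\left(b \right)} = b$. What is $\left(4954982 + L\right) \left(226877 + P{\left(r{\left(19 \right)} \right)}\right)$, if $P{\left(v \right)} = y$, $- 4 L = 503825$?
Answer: $\frac{4353482610243}{4} \approx 1.0884 \cdot 10^{12}$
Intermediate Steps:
$L = - \frac{503825}{4}$ ($L = \left(- \frac{1}{4}\right) 503825 = - \frac{503825}{4} \approx -1.2596 \cdot 10^{5}$)
$P{\left(v \right)} = -1496$
$\left(4954982 + L\right) \left(226877 + P{\left(r{\left(19 \right)} \right)}\right) = \left(4954982 - \frac{503825}{4}\right) \left(226877 - 1496\right) = \frac{19316103}{4} \cdot 225381 = \frac{4353482610243}{4}$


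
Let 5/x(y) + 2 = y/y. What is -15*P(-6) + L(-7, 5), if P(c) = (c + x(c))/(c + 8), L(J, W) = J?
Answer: 151/2 ≈ 75.500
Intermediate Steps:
x(y) = -5 (x(y) = 5/(-2 + y/y) = 5/(-2 + 1) = 5/(-1) = 5*(-1) = -5)
P(c) = (-5 + c)/(8 + c) (P(c) = (c - 5)/(c + 8) = (-5 + c)/(8 + c))
-15*P(-6) + L(-7, 5) = -15*(-5 - 6)/(8 - 6) - 7 = -15*(-11)/2 - 7 = -15*(-11/2) - 7 = 165/2 - 7 = 151/2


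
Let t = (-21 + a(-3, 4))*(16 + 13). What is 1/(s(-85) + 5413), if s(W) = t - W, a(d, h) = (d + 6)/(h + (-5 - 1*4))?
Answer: 5/24358 ≈ 0.00020527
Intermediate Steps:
a(d, h) = (6 + d)/(-9 + h) (a(d, h) = (6 + d)/(h + (-5 - 4)) = (6 + d)/(h - 9) = (6 + d)/(-9 + h))
t = -3132/5 (t = (-21 + (6 - 3)/(-9 + 4))*(16 + 13) = (-21 + 3/(-5))*29 = (-21 - ⅕*3)*29 = (-21 - ⅗)*29 = -108/5*29 = -3132/5 ≈ -626.40)
s(W) = -3132/5 - W
1/(s(-85) + 5413) = 1/((-3132/5 - 1*(-85)) + 5413) = 1/((-3132/5 + 85) + 5413) = 1/(-2707/5 + 5413) = 1/(24358/5) = 5/24358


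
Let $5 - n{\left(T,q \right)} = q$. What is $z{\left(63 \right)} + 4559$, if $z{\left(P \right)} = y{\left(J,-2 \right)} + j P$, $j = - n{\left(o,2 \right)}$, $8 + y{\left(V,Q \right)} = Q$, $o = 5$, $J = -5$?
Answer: $4360$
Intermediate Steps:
$n{\left(T,q \right)} = 5 - q$
$y{\left(V,Q \right)} = -8 + Q$
$j = -3$ ($j = - (5 - 2) = \left(-1\right) 3 = -3$)
$z{\left(P \right)} = -10 - 3 P$ ($z{\left(P \right)} = \left(-8 - 2\right) - 3 P = -10 - 3 P$)
$z{\left(63 \right)} + 4559 = \left(-10 - 189\right) + 4559 = -199 + 4559 = 4360$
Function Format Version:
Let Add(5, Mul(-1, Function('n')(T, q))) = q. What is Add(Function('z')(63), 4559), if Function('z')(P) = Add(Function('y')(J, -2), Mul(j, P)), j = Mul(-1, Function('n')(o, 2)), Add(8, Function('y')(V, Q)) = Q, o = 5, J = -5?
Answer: 4360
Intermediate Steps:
Function('n')(T, q) = Add(5, Mul(-1, q))
Function('y')(V, Q) = Add(-8, Q)
j = -3 (j = Mul(-1, Add(5, Mul(-1, 2))) = Mul(-1, Add(5, -2)) = Mul(-1, 3) = -3)
Function('z')(P) = Add(-10, Mul(-3, P)) (Function('z')(P) = Add(Add(-8, -2), Mul(-3, P)) = Add(-10, Mul(-3, P)))
Add(Function('z')(63), 4559) = Add(Add(-10, Mul(-3, 63)), 4559) = Add(Add(-10, -189), 4559) = Add(-199, 4559) = 4360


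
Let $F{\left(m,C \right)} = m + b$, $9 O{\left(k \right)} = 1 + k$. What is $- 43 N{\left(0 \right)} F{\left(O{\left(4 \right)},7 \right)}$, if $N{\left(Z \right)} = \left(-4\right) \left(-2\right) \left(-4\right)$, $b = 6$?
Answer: $\frac{81184}{9} \approx 9020.4$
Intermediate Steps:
$N{\left(Z \right)} = -32$ ($N{\left(Z \right)} = 8 \left(-4\right) = -32$)
$O{\left(k \right)} = \frac{1}{9} + \frac{k}{9}$ ($O{\left(k \right)} = \frac{1 + k}{9} = \frac{1}{9} + \frac{k}{9}$)
$F{\left(m,C \right)} = 6 + m$ ($F{\left(m,C \right)} = m + 6 = 6 + m$)
$- 43 N{\left(0 \right)} F{\left(O{\left(4 \right)},7 \right)} = \left(-43\right) \left(-32\right) \left(6 + \left(\frac{1}{9} + \frac{1}{9} \cdot 4\right)\right) = 1376 \left(6 + \left(\frac{1}{9} + \frac{4}{9}\right)\right) = 1376 \left(6 + \frac{5}{9}\right) = 1376 \cdot \frac{59}{9} = \frac{81184}{9}$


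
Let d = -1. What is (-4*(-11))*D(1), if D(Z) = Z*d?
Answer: -44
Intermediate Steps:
D(Z) = -Z (D(Z) = Z*(-1) = -Z)
(-4*(-11))*D(1) = (-4*(-11))*(-1*1) = 44*(-1) = -44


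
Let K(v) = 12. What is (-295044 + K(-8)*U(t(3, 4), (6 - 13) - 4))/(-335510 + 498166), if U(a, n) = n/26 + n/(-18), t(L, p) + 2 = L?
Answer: -2876657/1585896 ≈ -1.8139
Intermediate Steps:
t(L, p) = -2 + L
U(a, n) = -2*n/117 (U(a, n) = n*(1/26) + n*(-1/18) = n/26 - n/18 = -2*n/117)
(-295044 + K(-8)*U(t(3, 4), (6 - 13) - 4))/(-335510 + 498166) = (-295044 + 12*(-2*((6 - 13) - 4)/117))/(-335510 + 498166) = (-295044 + 12*(-2*(-7 - 4)/117))/162656 = (-295044 + 12*(-2/117*(-11)))*(1/162656) = (-295044 + 12*(22/117))*(1/162656) = (-295044 + 88/39)*(1/162656) = -11506628/39*1/162656 = -2876657/1585896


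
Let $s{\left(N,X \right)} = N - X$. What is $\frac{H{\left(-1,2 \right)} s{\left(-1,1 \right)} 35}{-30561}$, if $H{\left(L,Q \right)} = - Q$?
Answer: $- \frac{140}{30561} \approx -0.004581$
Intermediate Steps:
$\frac{H{\left(-1,2 \right)} s{\left(-1,1 \right)} 35}{-30561} = \frac{\left(-1\right) 2 \left(-1 - 1\right) 35}{-30561} = - 2 \left(-1 - 1\right) 35 \left(- \frac{1}{30561}\right) = \left(-2\right) \left(-2\right) 35 \left(- \frac{1}{30561}\right) = 4 \cdot 35 \left(- \frac{1}{30561}\right) = 140 \left(- \frac{1}{30561}\right) = - \frac{140}{30561}$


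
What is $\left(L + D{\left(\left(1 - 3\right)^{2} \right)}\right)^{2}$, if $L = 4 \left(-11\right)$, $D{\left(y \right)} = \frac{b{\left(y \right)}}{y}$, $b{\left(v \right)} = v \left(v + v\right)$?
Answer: $1296$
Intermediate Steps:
$b{\left(v \right)} = 2 v^{2}$ ($b{\left(v \right)} = v 2 v = 2 v^{2}$)
$D{\left(y \right)} = 2 y$ ($D{\left(y \right)} = \frac{2 y^{2}}{y} = 2 y$)
$L = -44$
$\left(L + D{\left(\left(1 - 3\right)^{2} \right)}\right)^{2} = \left(-44 + 2 \left(1 - 3\right)^{2}\right)^{2} = \left(-44 + 2 \left(-2\right)^{2}\right)^{2} = \left(-44 + 2 \cdot 4\right)^{2} = \left(-44 + 8\right)^{2} = \left(-36\right)^{2} = 1296$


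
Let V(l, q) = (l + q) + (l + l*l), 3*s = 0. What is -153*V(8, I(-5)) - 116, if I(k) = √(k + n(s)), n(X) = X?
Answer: -12356 - 153*I*√5 ≈ -12356.0 - 342.12*I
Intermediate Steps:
s = 0 (s = (⅓)*0 = 0)
I(k) = √k (I(k) = √(k + 0) = √k)
V(l, q) = q + l² + 2*l (V(l, q) = (l + q) + (l + l²) = q + l² + 2*l)
-153*V(8, I(-5)) - 116 = -153*(√(-5) + 8² + 2*8) - 116 = -153*(I*√5 + 64 + 16) - 116 = -153*(80 + I*√5) - 116 = (-12240 - 153*I*√5) - 116 = -12356 - 153*I*√5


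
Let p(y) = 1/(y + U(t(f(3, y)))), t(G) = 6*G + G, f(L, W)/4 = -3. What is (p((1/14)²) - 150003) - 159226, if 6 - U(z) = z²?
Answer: -427292323167/1381799 ≈ -3.0923e+5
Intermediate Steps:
f(L, W) = -12 (f(L, W) = 4*(-3) = -12)
t(G) = 7*G
U(z) = 6 - z²
p(y) = 1/(-7050 + y) (p(y) = 1/(y + (6 - (7*(-12))²)) = 1/(y + (6 - 1*(-84)²)) = 1/(y + (6 - 1*7056)) = 1/(y + (6 - 7056)) = 1/(y - 7050) = 1/(-7050 + y))
(p((1/14)²) - 150003) - 159226 = (1/(-7050 + (1/14)²) - 150003) - 159226 = (1/(-7050 + 1/196) - 150003) - 159226 = (1/(-1381799/196) - 150003) - 159226 = (-196/1381799 - 150003) - 159226 = -207273995593/1381799 - 159226 = -427292323167/1381799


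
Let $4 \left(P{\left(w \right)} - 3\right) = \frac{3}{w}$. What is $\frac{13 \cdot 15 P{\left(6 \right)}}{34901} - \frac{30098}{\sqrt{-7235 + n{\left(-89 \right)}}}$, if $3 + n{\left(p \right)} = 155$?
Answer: $\frac{4875}{279208} + \frac{30098 i \sqrt{787}}{2361} \approx 0.01746 + 357.63 i$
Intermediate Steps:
$n{\left(p \right)} = 152$ ($n{\left(p \right)} = -3 + 155 = 152$)
$P{\left(w \right)} = 3 + \frac{3}{4 w}$ ($P{\left(w \right)} = 3 + \frac{3 \frac{1}{w}}{4} = 3 + \frac{3}{4 w}$)
$\frac{13 \cdot 15 P{\left(6 \right)}}{34901} - \frac{30098}{\sqrt{-7235 + n{\left(-89 \right)}}} = \frac{13 \cdot 15 \left(3 + \frac{3}{4 \cdot 6}\right)}{34901} - \frac{30098}{\sqrt{-7235 + 152}} = 195 \left(3 + \frac{3}{4} \cdot \frac{1}{6}\right) \frac{1}{34901} - \frac{30098}{\sqrt{-7083}} = 195 \left(3 + \frac{1}{8}\right) \frac{1}{34901} - \frac{30098}{3 i \sqrt{787}} = 195 \cdot \frac{25}{8} \cdot \frac{1}{34901} - 30098 \left(- \frac{i \sqrt{787}}{2361}\right) = \frac{4875}{8} \cdot \frac{1}{34901} + \frac{30098 i \sqrt{787}}{2361} = \frac{4875}{279208} + \frac{30098 i \sqrt{787}}{2361}$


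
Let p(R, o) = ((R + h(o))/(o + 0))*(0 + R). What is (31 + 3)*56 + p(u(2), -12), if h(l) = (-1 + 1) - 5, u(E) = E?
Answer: 3809/2 ≈ 1904.5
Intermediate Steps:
h(l) = -5 (h(l) = 0 - 5 = -5)
p(R, o) = R*(-5 + R)/o (p(R, o) = ((R - 5)/(o + 0))*(0 + R) = ((-5 + R)/o)*R = R*(-5 + R)/o)
(31 + 3)*56 + p(u(2), -12) = (31 + 3)*56 + 2*(-5 + 2)/(-12) = 34*56 + 2*(-1/12)*(-3) = 1904 + ½ = 3809/2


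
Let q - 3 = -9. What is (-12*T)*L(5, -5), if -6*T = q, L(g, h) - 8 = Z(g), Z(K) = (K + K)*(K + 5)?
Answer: -1296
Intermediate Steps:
Z(K) = 2*K*(5 + K) (Z(K) = (2*K)*(5 + K) = 2*K*(5 + K))
q = -6 (q = 3 - 9 = -6)
L(g, h) = 8 + 2*g*(5 + g)
T = 1 (T = -⅙*(-6) = 1)
(-12*T)*L(5, -5) = (-12*1)*(8 + 2*5*(5 + 5)) = -12*(8 + 2*5*10) = -12*(8 + 100) = -12*108 = -1296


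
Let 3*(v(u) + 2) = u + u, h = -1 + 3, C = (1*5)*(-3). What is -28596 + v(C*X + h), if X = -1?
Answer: -85760/3 ≈ -28587.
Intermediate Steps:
C = -15 (C = 5*(-3) = -15)
h = 2
v(u) = -2 + 2*u/3 (v(u) = -2 + (u + u)/3 = -2 + (2*u)/3 = -2 + 2*u/3)
-28596 + v(C*X + h) = -28596 + (-2 + 2*(-15*(-1) + 2)/3) = -28596 + (-2 + 2*(15 + 2)/3) = -28596 + (-2 + (⅔)*17) = -28596 + (-2 + 34/3) = -28596 + 28/3 = -85760/3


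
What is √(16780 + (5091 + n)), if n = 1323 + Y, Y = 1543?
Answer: √24737 ≈ 157.28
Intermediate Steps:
n = 2866 (n = 1323 + 1543 = 2866)
√(16780 + (5091 + n)) = √(16780 + (5091 + 2866)) = √(16780 + 7957) = √24737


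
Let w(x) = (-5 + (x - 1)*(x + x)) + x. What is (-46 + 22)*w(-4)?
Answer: -744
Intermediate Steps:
w(x) = -5 + x + 2*x*(-1 + x) (w(x) = (-5 + (-1 + x)*(2*x)) + x = (-5 + 2*x*(-1 + x)) + x = -5 + x + 2*x*(-1 + x))
(-46 + 22)*w(-4) = (-46 + 22)*(-5 - 1*(-4) + 2*(-4)²) = -24*(-5 + 4 + 2*16) = -24*(-5 + 4 + 32) = -24*31 = -744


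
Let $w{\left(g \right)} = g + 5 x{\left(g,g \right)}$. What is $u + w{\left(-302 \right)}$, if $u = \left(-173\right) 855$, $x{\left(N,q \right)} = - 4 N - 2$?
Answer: $-142187$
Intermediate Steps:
$x{\left(N,q \right)} = -2 - 4 N$
$u = -147915$
$w{\left(g \right)} = -10 - 19 g$ ($w{\left(g \right)} = g + 5 \left(-2 - 4 g\right) = g - \left(10 + 20 g\right) = -10 - 19 g$)
$u + w{\left(-302 \right)} = -147915 - -5728 = -147915 + \left(-10 + 5738\right) = -147915 + 5728 = -142187$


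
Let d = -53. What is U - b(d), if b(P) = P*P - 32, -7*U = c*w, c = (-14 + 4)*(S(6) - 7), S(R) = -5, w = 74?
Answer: -28319/7 ≈ -4045.6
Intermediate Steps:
c = 120 (c = (-14 + 4)*(-5 - 7) = -10*(-12) = 120)
U = -8880/7 (U = -120*74/7 = -⅐*8880 = -8880/7 ≈ -1268.6)
b(P) = -32 + P² (b(P) = P² - 32 = -32 + P²)
U - b(d) = -8880/7 - (-32 + (-53)²) = -8880/7 - (-32 + 2809) = -8880/7 - 1*2777 = -8880/7 - 2777 = -28319/7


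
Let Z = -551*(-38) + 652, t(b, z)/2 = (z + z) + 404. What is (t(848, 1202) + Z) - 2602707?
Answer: -2575501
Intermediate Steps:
t(b, z) = 808 + 4*z (t(b, z) = 2*((z + z) + 404) = 2*(2*z + 404) = 2*(404 + 2*z) = 808 + 4*z)
Z = 21590 (Z = 20938 + 652 = 21590)
(t(848, 1202) + Z) - 2602707 = ((808 + 4*1202) + 21590) - 2602707 = ((808 + 4808) + 21590) - 2602707 = (5616 + 21590) - 2602707 = 27206 - 2602707 = -2575501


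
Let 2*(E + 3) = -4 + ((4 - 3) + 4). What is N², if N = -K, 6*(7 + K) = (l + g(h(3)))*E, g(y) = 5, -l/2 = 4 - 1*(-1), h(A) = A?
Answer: 3481/144 ≈ 24.174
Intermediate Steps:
l = -10 (l = -2*(4 - 1*(-1)) = -2*(4 + 1) = -2*5 = -10)
E = -5/2 (E = -3 + (-4 + ((4 - 3) + 4))/2 = -3 + (-4 + (1 + 4))/2 = -3 + (-4 + 5)/2 = -3 + (½)*1 = -3 + ½ = -5/2 ≈ -2.5000)
K = -59/12 (K = -7 + ((-10 + 5)*(-5/2))/6 = -7 + (-5*(-5/2))/6 = -7 + (⅙)*(25/2) = -7 + 25/12 = -59/12 ≈ -4.9167)
N = 59/12 (N = -1*(-59/12) = 59/12 ≈ 4.9167)
N² = (59/12)² = 3481/144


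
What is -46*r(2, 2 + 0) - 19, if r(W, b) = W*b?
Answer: -203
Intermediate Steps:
-46*r(2, 2 + 0) - 19 = -92*(2 + 0) - 19 = -92*2 - 19 = -46*4 - 19 = -184 - 19 = -203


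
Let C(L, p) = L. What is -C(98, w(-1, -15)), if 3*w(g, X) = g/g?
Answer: -98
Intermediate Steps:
w(g, X) = 1/3 (w(g, X) = (g/g)/3 = (1/3)*1 = 1/3)
-C(98, w(-1, -15)) = -1*98 = -98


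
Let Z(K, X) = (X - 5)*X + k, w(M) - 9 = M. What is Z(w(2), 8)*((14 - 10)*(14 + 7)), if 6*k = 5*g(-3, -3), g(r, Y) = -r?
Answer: 2226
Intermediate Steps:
w(M) = 9 + M
k = 5/2 (k = (5*(-1*(-3)))/6 = (5*3)/6 = (⅙)*15 = 5/2 ≈ 2.5000)
Z(K, X) = 5/2 + X*(-5 + X) (Z(K, X) = (X - 5)*X + 5/2 = (-5 + X)*X + 5/2 = X*(-5 + X) + 5/2 = 5/2 + X*(-5 + X))
Z(w(2), 8)*((14 - 10)*(14 + 7)) = (5/2 + 8² - 5*8)*((14 - 10)*(14 + 7)) = (5/2 + 64 - 40)*(4*21) = (53/2)*84 = 2226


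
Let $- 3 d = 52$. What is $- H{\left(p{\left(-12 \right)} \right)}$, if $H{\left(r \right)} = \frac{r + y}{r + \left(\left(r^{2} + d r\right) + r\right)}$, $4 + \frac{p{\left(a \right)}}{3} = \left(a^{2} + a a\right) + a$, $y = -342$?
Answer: $- \frac{237}{326672} \approx -0.0007255$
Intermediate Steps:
$d = - \frac{52}{3}$ ($d = \left(- \frac{1}{3}\right) 52 = - \frac{52}{3} \approx -17.333$)
$p{\left(a \right)} = -12 + 3 a + 6 a^{2}$ ($p{\left(a \right)} = -12 + 3 \left(\left(a^{2} + a a\right) + a\right) = -12 + 3 \left(\left(a^{2} + a^{2}\right) + a\right) = -12 + 3 \left(2 a^{2} + a\right) = -12 + 3 \left(a + 2 a^{2}\right) = -12 + \left(3 a + 6 a^{2}\right) = -12 + 3 a + 6 a^{2}$)
$H{\left(r \right)} = \frac{-342 + r}{r^{2} - \frac{46 r}{3}}$ ($H{\left(r \right)} = \frac{r - 342}{r + \left(\left(r^{2} - \frac{52 r}{3}\right) + r\right)} = \frac{-342 + r}{r + \left(r^{2} - \frac{49 r}{3}\right)} = \frac{-342 + r}{r^{2} - \frac{46 r}{3}}$)
$- H{\left(p{\left(-12 \right)} \right)} = - \frac{3 \left(-342 + \left(-12 + 3 \left(-12\right) + 6 \left(-12\right)^{2}\right)\right)}{\left(-12 + 3 \left(-12\right) + 6 \left(-12\right)^{2}\right) \left(-46 + 3 \left(-12 + 3 \left(-12\right) + 6 \left(-12\right)^{2}\right)\right)} = - \frac{3 \left(-342 - -816\right)}{\left(-12 - 36 + 6 \cdot 144\right) \left(-46 + 3 \left(-12 - 36 + 6 \cdot 144\right)\right)} = - \frac{3 \left(-342 - -816\right)}{\left(-12 - 36 + 864\right) \left(-46 + 3 \left(-12 - 36 + 864\right)\right)} = - \frac{3 \left(-342 + 816\right)}{816 \left(-46 + 3 \cdot 816\right)} = - \frac{3 \cdot 474}{816 \left(-46 + 2448\right)} = - \frac{3 \cdot 474}{816 \cdot 2402} = \left(-1\right) \frac{237}{326672} = - \frac{237}{326672}$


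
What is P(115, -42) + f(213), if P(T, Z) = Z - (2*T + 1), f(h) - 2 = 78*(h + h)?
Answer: 32957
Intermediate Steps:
f(h) = 2 + 156*h (f(h) = 2 + 78*(h + h) = 2 + 78*(2*h) = 2 + 156*h)
P(T, Z) = -1 + Z - 2*T (P(T, Z) = Z - (1 + 2*T) = Z + (-1 - 2*T) = -1 + Z - 2*T)
P(115, -42) + f(213) = (-1 - 42 - 2*115) + (2 + 156*213) = (-1 - 42 - 230) + (2 + 33228) = -273 + 33230 = 32957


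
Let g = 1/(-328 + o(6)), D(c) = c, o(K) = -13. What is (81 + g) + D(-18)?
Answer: 21482/341 ≈ 62.997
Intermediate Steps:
g = -1/341 (g = 1/(-328 - 13) = 1/(-341) = -1/341 ≈ -0.0029326)
(81 + g) + D(-18) = (81 - 1/341) - 18 = 27620/341 - 18 = 21482/341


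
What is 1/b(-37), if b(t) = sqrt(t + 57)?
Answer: sqrt(5)/10 ≈ 0.22361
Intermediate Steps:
b(t) = sqrt(57 + t)
1/b(-37) = 1/(sqrt(57 - 37)) = 1/(sqrt(20)) = 1/(2*sqrt(5)) = sqrt(5)/10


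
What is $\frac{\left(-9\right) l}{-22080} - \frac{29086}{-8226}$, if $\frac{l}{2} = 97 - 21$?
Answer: $\frac{13614001}{3783960} \approx 3.5978$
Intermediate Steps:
$l = 152$ ($l = 2 \left(97 - 21\right) = 2 \cdot 76 = 152$)
$\frac{\left(-9\right) l}{-22080} - \frac{29086}{-8226} = \frac{\left(-9\right) 152}{-22080} - \frac{29086}{-8226} = \left(-1368\right) \left(- \frac{1}{22080}\right) - - \frac{14543}{4113} = \frac{57}{920} + \frac{14543}{4113} = \frac{13614001}{3783960}$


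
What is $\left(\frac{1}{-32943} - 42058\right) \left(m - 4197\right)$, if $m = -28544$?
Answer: $\frac{45363202110995}{32943} \approx 1.377 \cdot 10^{9}$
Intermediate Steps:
$\left(\frac{1}{-32943} - 42058\right) \left(m - 4197\right) = \left(\frac{1}{-32943} - 42058\right) \left(-28544 - 4197\right) = \left(- \frac{1}{32943} - 42058\right) \left(-32741\right) = \left(- \frac{1385516695}{32943}\right) \left(-32741\right) = \frac{45363202110995}{32943}$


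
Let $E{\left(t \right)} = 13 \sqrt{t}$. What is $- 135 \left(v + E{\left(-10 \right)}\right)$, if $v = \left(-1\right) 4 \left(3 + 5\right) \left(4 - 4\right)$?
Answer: $- 1755 i \sqrt{10} \approx - 5549.8 i$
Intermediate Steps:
$v = 0$ ($v = - 4 \cdot 8 \cdot 0 = \left(-4\right) 0 = 0$)
$- 135 \left(v + E{\left(-10 \right)}\right) = - 135 \left(0 + 13 \sqrt{-10}\right) = - 135 \left(0 + 13 i \sqrt{10}\right) = - 135 \cdot 13 i \sqrt{10} = - 1755 i \sqrt{10}$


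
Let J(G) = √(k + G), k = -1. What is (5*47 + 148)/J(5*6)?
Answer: 383*√29/29 ≈ 71.121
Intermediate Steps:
J(G) = √(-1 + G)
(5*47 + 148)/J(5*6) = (5*47 + 148)/(√(-1 + 5*6)) = (235 + 148)/(√(-1 + 30)) = 383/(√29) = 383*(√29/29) = 383*√29/29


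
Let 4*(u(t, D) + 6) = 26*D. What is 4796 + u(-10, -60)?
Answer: 4400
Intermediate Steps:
u(t, D) = -6 + 13*D/2 (u(t, D) = -6 + (26*D)/4 = -6 + 13*D/2)
4796 + u(-10, -60) = 4796 + (-6 + (13/2)*(-60)) = 4796 + (-6 - 390) = 4796 - 396 = 4400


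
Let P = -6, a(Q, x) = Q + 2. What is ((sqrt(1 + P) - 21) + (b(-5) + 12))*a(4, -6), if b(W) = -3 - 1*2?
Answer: -84 + 6*I*sqrt(5) ≈ -84.0 + 13.416*I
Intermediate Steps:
b(W) = -5 (b(W) = -3 - 2 = -5)
a(Q, x) = 2 + Q
((sqrt(1 + P) - 21) + (b(-5) + 12))*a(4, -6) = ((sqrt(1 - 6) - 21) + (-5 + 12))*(2 + 4) = ((sqrt(-5) - 21) + 7)*6 = ((I*sqrt(5) - 21) + 7)*6 = ((-21 + I*sqrt(5)) + 7)*6 = (-14 + I*sqrt(5))*6 = -84 + 6*I*sqrt(5)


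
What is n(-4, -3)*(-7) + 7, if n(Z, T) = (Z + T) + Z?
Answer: 84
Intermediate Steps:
n(Z, T) = T + 2*Z (n(Z, T) = (T + Z) + Z = T + 2*Z)
n(-4, -3)*(-7) + 7 = (-3 + 2*(-4))*(-7) + 7 = (-3 - 8)*(-7) + 7 = -11*(-7) + 7 = 77 + 7 = 84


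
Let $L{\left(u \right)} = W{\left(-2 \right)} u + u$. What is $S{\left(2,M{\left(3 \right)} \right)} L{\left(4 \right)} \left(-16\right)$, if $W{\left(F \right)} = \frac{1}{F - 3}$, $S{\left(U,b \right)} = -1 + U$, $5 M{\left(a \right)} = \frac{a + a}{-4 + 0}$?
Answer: $- \frac{256}{5} \approx -51.2$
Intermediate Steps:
$M{\left(a \right)} = - \frac{a}{10}$ ($M{\left(a \right)} = \frac{\left(a + a\right) \frac{1}{-4 + 0}}{5} = \frac{2 a \frac{1}{-4}}{5} = \frac{2 a \left(- \frac{1}{4}\right)}{5} = \frac{\left(- \frac{1}{2}\right) a}{5} = - \frac{a}{10}$)
$W{\left(F \right)} = \frac{1}{-3 + F}$
$L{\left(u \right)} = \frac{4 u}{5}$ ($L{\left(u \right)} = \frac{u}{-3 - 2} + u = \frac{u}{-5} + u = - \frac{u}{5} + u = \frac{4 u}{5}$)
$S{\left(2,M{\left(3 \right)} \right)} L{\left(4 \right)} \left(-16\right) = \left(-1 + 2\right) \frac{4}{5} \cdot 4 \left(-16\right) = 1 \cdot \frac{16}{5} \left(-16\right) = \frac{16}{5} \left(-16\right) = - \frac{256}{5}$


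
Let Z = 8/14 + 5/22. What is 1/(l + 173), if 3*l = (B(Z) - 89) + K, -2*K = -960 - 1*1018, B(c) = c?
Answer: 154/72883 ≈ 0.0021130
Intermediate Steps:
Z = 123/154 (Z = 8*(1/14) + 5*(1/22) = 4/7 + 5/22 = 123/154 ≈ 0.79870)
K = 989 (K = -(-960 - 1*1018)/2 = -(-960 - 1018)/2 = -½*(-1978) = 989)
l = 46241/154 (l = ((123/154 - 89) + 989)/3 = (-13583/154 + 989)/3 = (⅓)*(138723/154) = 46241/154 ≈ 300.27)
1/(l + 173) = 1/(46241/154 + 173) = 1/(72883/154) = 154/72883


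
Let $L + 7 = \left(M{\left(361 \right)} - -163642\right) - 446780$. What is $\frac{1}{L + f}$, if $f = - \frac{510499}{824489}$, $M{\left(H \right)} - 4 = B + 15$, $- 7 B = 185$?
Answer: $- \frac{5771423}{1634196012256} \approx -3.5317 \cdot 10^{-6}$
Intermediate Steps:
$B = - \frac{185}{7}$ ($B = \left(- \frac{1}{7}\right) 185 = - \frac{185}{7} \approx -26.429$)
$M{\left(H \right)} = - \frac{52}{7}$ ($M{\left(H \right)} = 4 + \left(- \frac{185}{7} + 15\right) = 4 - \frac{80}{7} = - \frac{52}{7}$)
$L = - \frac{1982067}{7}$ ($L = -7 - \frac{1982018}{7} = - \frac{1982067}{7} \approx -2.8315 \cdot 10^{5}$)
$f = - \frac{510499}{824489}$ ($f = \left(-510499\right) \frac{1}{824489} = - \frac{510499}{824489} \approx -0.61917$)
$\frac{1}{L + f} = \frac{1}{- \frac{1982067}{7} - \frac{510499}{824489}} = \frac{1}{- \frac{1634196012256}{5771423}} = - \frac{5771423}{1634196012256}$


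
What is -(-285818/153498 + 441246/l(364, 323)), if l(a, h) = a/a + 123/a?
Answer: -12326859291773/37376763 ≈ -3.2980e+5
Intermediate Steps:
l(a, h) = 1 + 123/a
-(-285818/153498 + 441246/l(364, 323)) = -(-285818/153498 + 441246/(((123 + 364)/364))) = -(-285818*1/153498 + 441246/(((1/364)*487))) = -(-142909/76749 + 441246/(487/364)) = -(-142909/76749 + 441246*(364/487)) = -(-142909/76749 + 160613544/487) = -1*12326859291773/37376763 = -12326859291773/37376763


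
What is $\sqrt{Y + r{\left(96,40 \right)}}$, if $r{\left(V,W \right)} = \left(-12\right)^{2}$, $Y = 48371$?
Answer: $\sqrt{48515} \approx 220.26$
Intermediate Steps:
$r{\left(V,W \right)} = 144$
$\sqrt{Y + r{\left(96,40 \right)}} = \sqrt{48371 + 144} = \sqrt{48515}$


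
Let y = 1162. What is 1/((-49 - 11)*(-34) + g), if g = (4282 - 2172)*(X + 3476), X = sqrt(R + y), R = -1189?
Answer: 73364/538228851667 - 633*I*sqrt(3)/5382288516670 ≈ 1.3631e-7 - 2.037e-10*I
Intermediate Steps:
X = 3*I*sqrt(3) (X = sqrt(-1189 + 1162) = sqrt(-27) = 3*I*sqrt(3) ≈ 5.1962*I)
g = 7334360 + 6330*I*sqrt(3) (g = (4282 - 2172)*(3*I*sqrt(3) + 3476) = 2110*(3476 + 3*I*sqrt(3)) = 7334360 + 6330*I*sqrt(3) ≈ 7.3344e+6 + 10964.0*I)
1/((-49 - 11)*(-34) + g) = 1/((-49 - 11)*(-34) + (7334360 + 6330*I*sqrt(3))) = 1/(-60*(-34) + (7334360 + 6330*I*sqrt(3))) = 1/(2040 + (7334360 + 6330*I*sqrt(3))) = 1/(7336400 + 6330*I*sqrt(3))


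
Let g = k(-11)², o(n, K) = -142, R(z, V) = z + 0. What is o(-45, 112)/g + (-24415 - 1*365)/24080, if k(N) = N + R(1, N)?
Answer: -10531/4300 ≈ -2.4491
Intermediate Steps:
R(z, V) = z
k(N) = 1 + N (k(N) = N + 1 = 1 + N)
g = 100 (g = (1 - 11)² = (-10)² = 100)
o(-45, 112)/g + (-24415 - 1*365)/24080 = -142/100 + (-24415 - 1*365)/24080 = -142*1/100 + (-24415 - 365)*(1/24080) = -71/50 - 24780*1/24080 = -71/50 - 177/172 = -10531/4300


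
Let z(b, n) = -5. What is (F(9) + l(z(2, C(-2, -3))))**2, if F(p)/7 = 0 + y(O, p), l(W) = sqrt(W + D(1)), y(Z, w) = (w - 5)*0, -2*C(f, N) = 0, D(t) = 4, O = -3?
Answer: -1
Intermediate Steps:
C(f, N) = 0 (C(f, N) = -1/2*0 = 0)
y(Z, w) = 0 (y(Z, w) = (-5 + w)*0 = 0)
l(W) = sqrt(4 + W) (l(W) = sqrt(W + 4) = sqrt(4 + W))
F(p) = 0 (F(p) = 7*(0 + 0) = 7*0 = 0)
(F(9) + l(z(2, C(-2, -3))))**2 = (0 + sqrt(4 - 5))**2 = (0 + sqrt(-1))**2 = (0 + I)**2 = I**2 = -1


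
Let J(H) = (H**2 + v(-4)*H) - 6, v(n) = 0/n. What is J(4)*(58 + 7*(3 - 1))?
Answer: 720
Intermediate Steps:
v(n) = 0
J(H) = -6 + H**2 (J(H) = (H**2 + 0*H) - 6 = (H**2 + 0) - 6 = H**2 - 6 = -6 + H**2)
J(4)*(58 + 7*(3 - 1)) = (-6 + 4**2)*(58 + 7*(3 - 1)) = (-6 + 16)*(58 + 7*2) = 10*(58 + 14) = 10*72 = 720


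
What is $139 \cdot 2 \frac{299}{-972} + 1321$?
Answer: $\frac{600445}{486} \approx 1235.5$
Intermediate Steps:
$139 \cdot 2 \frac{299}{-972} + 1321 = 278 \cdot 299 \left(- \frac{1}{972}\right) + 1321 = 278 \left(- \frac{299}{972}\right) + 1321 = - \frac{41561}{486} + 1321 = \frac{600445}{486}$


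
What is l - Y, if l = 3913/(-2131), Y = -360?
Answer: 763247/2131 ≈ 358.16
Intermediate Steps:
l = -3913/2131 (l = 3913*(-1/2131) = -3913/2131 ≈ -1.8362)
l - Y = -3913/2131 - 1*(-360) = -3913/2131 + 360 = 763247/2131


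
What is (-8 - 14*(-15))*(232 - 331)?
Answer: -19998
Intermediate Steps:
(-8 - 14*(-15))*(232 - 331) = (-8 + 210)*(-99) = 202*(-99) = -19998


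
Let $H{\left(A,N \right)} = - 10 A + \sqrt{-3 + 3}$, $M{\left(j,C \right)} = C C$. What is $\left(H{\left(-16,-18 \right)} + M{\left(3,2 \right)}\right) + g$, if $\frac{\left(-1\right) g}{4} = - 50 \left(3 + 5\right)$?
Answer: $1764$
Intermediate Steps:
$M{\left(j,C \right)} = C^{2}$
$H{\left(A,N \right)} = - 10 A$ ($H{\left(A,N \right)} = - 10 A + \sqrt{0} = - 10 A + 0 = - 10 A$)
$g = 1600$ ($g = - 4 \left(- 50 \left(3 + 5\right)\right) = - 4 \left(\left(-50\right) 8\right) = \left(-4\right) \left(-400\right) = 1600$)
$\left(H{\left(-16,-18 \right)} + M{\left(3,2 \right)}\right) + g = \left(\left(-10\right) \left(-16\right) + 2^{2}\right) + 1600 = \left(160 + 4\right) + 1600 = 164 + 1600 = 1764$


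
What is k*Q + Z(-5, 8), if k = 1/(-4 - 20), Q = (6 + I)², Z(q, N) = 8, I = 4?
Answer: 23/6 ≈ 3.8333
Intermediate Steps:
Q = 100 (Q = (6 + 4)² = 10² = 100)
k = -1/24 (k = 1/(-24) = -1/24 ≈ -0.041667)
k*Q + Z(-5, 8) = -1/24*100 + 8 = -25/6 + 8 = 23/6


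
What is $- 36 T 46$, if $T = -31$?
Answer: $51336$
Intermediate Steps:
$- 36 T 46 = \left(-36\right) \left(-31\right) 46 = 1116 \cdot 46 = 51336$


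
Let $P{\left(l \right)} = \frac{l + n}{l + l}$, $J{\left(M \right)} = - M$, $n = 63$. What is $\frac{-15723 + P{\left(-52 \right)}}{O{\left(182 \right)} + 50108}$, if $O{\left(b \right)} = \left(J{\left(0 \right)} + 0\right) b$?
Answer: $- \frac{1635203}{5211232} \approx -0.31378$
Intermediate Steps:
$O{\left(b \right)} = 0$ ($O{\left(b \right)} = \left(\left(-1\right) 0 + 0\right) b = \left(0 + 0\right) b = 0 b = 0$)
$P{\left(l \right)} = \frac{63 + l}{2 l}$ ($P{\left(l \right)} = \frac{l + 63}{l + l} = \frac{63 + l}{2 l}$)
$\frac{-15723 + P{\left(-52 \right)}}{O{\left(182 \right)} + 50108} = \frac{-15723 + \frac{63 - 52}{2 \left(-52\right)}}{0 + 50108} = \frac{-15723 + \frac{1}{2} \left(- \frac{1}{52}\right) 11}{50108} = \left(-15723 - \frac{11}{104}\right) \frac{1}{50108} = \left(- \frac{1635203}{104}\right) \frac{1}{50108} = - \frac{1635203}{5211232}$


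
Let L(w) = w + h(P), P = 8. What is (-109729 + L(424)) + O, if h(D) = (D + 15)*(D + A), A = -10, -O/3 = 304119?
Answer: -1021708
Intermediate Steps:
O = -912357 (O = -3*304119 = -912357)
h(D) = (-10 + D)*(15 + D) (h(D) = (D + 15)*(D - 10) = (15 + D)*(-10 + D) = (-10 + D)*(15 + D))
L(w) = -46 + w (L(w) = w + (-150 + 8**2 + 5*8) = w + (-150 + 64 + 40) = w - 46 = -46 + w)
(-109729 + L(424)) + O = (-109729 + (-46 + 424)) - 912357 = (-109729 + 378) - 912357 = -109351 - 912357 = -1021708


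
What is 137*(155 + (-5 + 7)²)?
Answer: 21783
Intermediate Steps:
137*(155 + (-5 + 7)²) = 137*(155 + 2²) = 137*(155 + 4) = 137*159 = 21783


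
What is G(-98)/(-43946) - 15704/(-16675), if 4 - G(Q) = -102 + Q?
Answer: 343363142/366399775 ≈ 0.93713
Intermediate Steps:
G(Q) = 106 - Q (G(Q) = 4 - (-102 + Q) = 4 + (102 - Q) = 106 - Q)
G(-98)/(-43946) - 15704/(-16675) = (106 - 1*(-98))/(-43946) - 15704/(-16675) = (106 + 98)*(-1/43946) - 15704*(-1/16675) = 204*(-1/43946) + 15704/16675 = -102/21973 + 15704/16675 = 343363142/366399775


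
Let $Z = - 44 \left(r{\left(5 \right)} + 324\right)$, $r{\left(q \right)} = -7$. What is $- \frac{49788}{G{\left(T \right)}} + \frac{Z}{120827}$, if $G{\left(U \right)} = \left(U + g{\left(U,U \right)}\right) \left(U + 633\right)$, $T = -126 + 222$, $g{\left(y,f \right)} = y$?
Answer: $- \frac{73777855}{156591792} \approx -0.47115$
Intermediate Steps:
$T = 96$
$G{\left(U \right)} = 2 U \left(633 + U\right)$ ($G{\left(U \right)} = \left(U + U\right) \left(U + 633\right) = 2 U \left(633 + U\right)$)
$Z = -13948$ ($Z = - 44 \left(-7 + 324\right) = \left(-44\right) 317 = -13948$)
$- \frac{49788}{G{\left(T \right)}} + \frac{Z}{120827} = - \frac{49788}{2 \cdot 96 \left(633 + 96\right)} - \frac{13948}{120827} = - \frac{49788}{2 \cdot 96 \cdot 729} - \frac{13948}{120827} = - \frac{49788}{139968} - \frac{13948}{120827} = \left(-49788\right) \frac{1}{139968} - \frac{13948}{120827} = - \frac{461}{1296} - \frac{13948}{120827} = - \frac{73777855}{156591792}$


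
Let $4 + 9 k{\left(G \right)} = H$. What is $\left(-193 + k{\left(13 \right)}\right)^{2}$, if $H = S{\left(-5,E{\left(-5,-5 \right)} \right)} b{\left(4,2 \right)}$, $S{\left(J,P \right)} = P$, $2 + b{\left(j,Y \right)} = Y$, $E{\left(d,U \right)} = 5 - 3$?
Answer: $\frac{3031081}{81} \approx 37421.0$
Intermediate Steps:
$E{\left(d,U \right)} = 2$ ($E{\left(d,U \right)} = 5 - 3 = 2$)
$b{\left(j,Y \right)} = -2 + Y$
$H = 0$ ($H = 2 \left(-2 + 2\right) = 2 \cdot 0 = 0$)
$k{\left(G \right)} = - \frac{4}{9}$ ($k{\left(G \right)} = - \frac{4}{9} + \frac{1}{9} \cdot 0 = - \frac{4}{9} + 0 = - \frac{4}{9}$)
$\left(-193 + k{\left(13 \right)}\right)^{2} = \left(-193 - \frac{4}{9}\right)^{2} = \left(- \frac{1741}{9}\right)^{2} = \frac{3031081}{81}$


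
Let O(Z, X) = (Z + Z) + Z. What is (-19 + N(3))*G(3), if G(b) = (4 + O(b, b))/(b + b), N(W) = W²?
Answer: -65/3 ≈ -21.667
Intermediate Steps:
O(Z, X) = 3*Z (O(Z, X) = 2*Z + Z = 3*Z)
G(b) = (4 + 3*b)/(2*b) (G(b) = (4 + 3*b)/(b + b) = (4 + 3*b)/((2*b)) = (4 + 3*b)*(1/(2*b)) = (4 + 3*b)/(2*b))
(-19 + N(3))*G(3) = (-19 + 3²)*(3/2 + 2/3) = (-19 + 9)*(3/2 + 2*(⅓)) = -10*(3/2 + ⅔) = -10*13/6 = -65/3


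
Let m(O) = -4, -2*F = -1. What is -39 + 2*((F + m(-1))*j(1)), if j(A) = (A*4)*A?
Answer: -67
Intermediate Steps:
F = ½ (F = -½*(-1) = ½ ≈ 0.50000)
j(A) = 4*A² (j(A) = (4*A)*A = 4*A²)
-39 + 2*((F + m(-1))*j(1)) = -39 + 2*((½ - 4)*(4*1²)) = -39 + 2*(-14) = -39 - 28 = -67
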